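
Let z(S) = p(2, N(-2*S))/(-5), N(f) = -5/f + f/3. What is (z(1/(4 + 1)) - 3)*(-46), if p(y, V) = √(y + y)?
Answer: 782/5 ≈ 156.40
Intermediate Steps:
N(f) = -5/f + f/3 (N(f) = -5/f + f*(⅓) = -5/f + f/3)
p(y, V) = √2*√y (p(y, V) = √(2*y) = √2*√y)
z(S) = -⅖ (z(S) = (√2*√2)/(-5) = 2*(-⅕) = -⅖)
(z(1/(4 + 1)) - 3)*(-46) = (-⅖ - 3)*(-46) = -17/5*(-46) = 782/5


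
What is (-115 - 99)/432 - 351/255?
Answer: -34367/18360 ≈ -1.8718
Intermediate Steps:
(-115 - 99)/432 - 351/255 = -214*1/432 - 351*1/255 = -107/216 - 117/85 = -34367/18360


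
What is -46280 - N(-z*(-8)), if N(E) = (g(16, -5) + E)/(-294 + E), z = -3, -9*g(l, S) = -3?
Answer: -44151191/954 ≈ -46280.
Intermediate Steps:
g(l, S) = ⅓ (g(l, S) = -⅑*(-3) = ⅓)
N(E) = (⅓ + E)/(-294 + E)
-46280 - N(-z*(-8)) = -46280 - (⅓ - 1*(-3)*(-8))/(-294 - 1*(-3)*(-8)) = -46280 - (⅓ + 3*(-8))/(-294 + 3*(-8)) = -46280 - (⅓ - 24)/(-294 - 24) = -46280 - (-71)/((-318)*3) = -46280 - (-1)*(-71)/(318*3) = -46280 - 1*71/954 = -46280 - 71/954 = -44151191/954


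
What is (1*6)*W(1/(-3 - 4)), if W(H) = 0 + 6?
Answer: 36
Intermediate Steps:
W(H) = 6
(1*6)*W(1/(-3 - 4)) = (1*6)*6 = 6*6 = 36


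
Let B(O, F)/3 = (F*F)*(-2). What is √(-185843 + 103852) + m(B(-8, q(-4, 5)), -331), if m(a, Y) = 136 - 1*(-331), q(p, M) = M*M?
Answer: 467 + I*√81991 ≈ 467.0 + 286.34*I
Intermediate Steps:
q(p, M) = M²
B(O, F) = -6*F² (B(O, F) = 3*((F*F)*(-2)) = 3*(F²*(-2)) = 3*(-2*F²) = -6*F²)
m(a, Y) = 467 (m(a, Y) = 136 + 331 = 467)
√(-185843 + 103852) + m(B(-8, q(-4, 5)), -331) = √(-185843 + 103852) + 467 = √(-81991) + 467 = I*√81991 + 467 = 467 + I*√81991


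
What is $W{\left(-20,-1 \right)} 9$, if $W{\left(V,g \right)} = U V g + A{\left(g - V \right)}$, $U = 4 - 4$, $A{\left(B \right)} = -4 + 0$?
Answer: $-36$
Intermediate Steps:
$A{\left(B \right)} = -4$
$U = 0$ ($U = 4 - 4 = 0$)
$W{\left(V,g \right)} = -4$ ($W{\left(V,g \right)} = 0 V g - 4 = 0 g - 4 = 0 - 4 = -4$)
$W{\left(-20,-1 \right)} 9 = \left(-4\right) 9 = -36$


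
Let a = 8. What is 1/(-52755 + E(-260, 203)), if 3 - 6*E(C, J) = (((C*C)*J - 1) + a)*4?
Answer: -2/18402585 ≈ -1.0868e-7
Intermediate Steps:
E(C, J) = -25/6 - 2*J*C**2/3 (E(C, J) = 1/2 - (((C*C)*J - 1) + 8)*4/6 = 1/2 - ((C**2*J - 1) + 8)*4/6 = 1/2 - ((J*C**2 - 1) + 8)*4/6 = 1/2 - ((-1 + J*C**2) + 8)*4/6 = 1/2 - (7 + J*C**2)*4/6 = 1/2 - (28 + 4*J*C**2)/6 = 1/2 + (-14/3 - 2*J*C**2/3) = -25/6 - 2*J*C**2/3)
1/(-52755 + E(-260, 203)) = 1/(-52755 + (-25/6 - 2/3*203*(-260)**2)) = 1/(-52755 + (-25/6 - 2/3*203*67600)) = 1/(-52755 + (-25/6 - 27445600/3)) = 1/(-52755 - 18297075/2) = 1/(-18402585/2) = -2/18402585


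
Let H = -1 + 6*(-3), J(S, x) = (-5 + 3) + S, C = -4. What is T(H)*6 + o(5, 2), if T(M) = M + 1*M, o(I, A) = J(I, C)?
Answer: -225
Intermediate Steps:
J(S, x) = -2 + S
o(I, A) = -2 + I
H = -19 (H = -1 - 18 = -19)
T(M) = 2*M (T(M) = M + M = 2*M)
T(H)*6 + o(5, 2) = (2*(-19))*6 + (-2 + 5) = -38*6 + 3 = -228 + 3 = -225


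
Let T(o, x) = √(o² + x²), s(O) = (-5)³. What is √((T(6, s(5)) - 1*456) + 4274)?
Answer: √(3818 + √15661) ≈ 62.794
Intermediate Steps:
s(O) = -125
√((T(6, s(5)) - 1*456) + 4274) = √((√(6² + (-125)²) - 1*456) + 4274) = √((√(36 + 15625) - 456) + 4274) = √((√15661 - 456) + 4274) = √((-456 + √15661) + 4274) = √(3818 + √15661)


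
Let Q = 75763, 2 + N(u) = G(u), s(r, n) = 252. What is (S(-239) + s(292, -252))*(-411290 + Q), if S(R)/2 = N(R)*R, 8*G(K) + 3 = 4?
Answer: -1541075511/4 ≈ -3.8527e+8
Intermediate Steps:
G(K) = ⅛ (G(K) = -3/8 + (⅛)*4 = -3/8 + ½ = ⅛)
N(u) = -15/8 (N(u) = -2 + ⅛ = -15/8)
S(R) = -15*R/4 (S(R) = 2*(-15*R/8) = -15*R/4)
(S(-239) + s(292, -252))*(-411290 + Q) = (-15/4*(-239) + 252)*(-411290 + 75763) = (3585/4 + 252)*(-335527) = (4593/4)*(-335527) = -1541075511/4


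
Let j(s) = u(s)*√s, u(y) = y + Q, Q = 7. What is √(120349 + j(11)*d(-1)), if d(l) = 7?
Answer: √(120349 + 126*√11) ≈ 347.52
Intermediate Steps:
u(y) = 7 + y (u(y) = y + 7 = 7 + y)
j(s) = √s*(7 + s) (j(s) = (7 + s)*√s = √s*(7 + s))
√(120349 + j(11)*d(-1)) = √(120349 + (√11*(7 + 11))*7) = √(120349 + (√11*18)*7) = √(120349 + (18*√11)*7) = √(120349 + 126*√11)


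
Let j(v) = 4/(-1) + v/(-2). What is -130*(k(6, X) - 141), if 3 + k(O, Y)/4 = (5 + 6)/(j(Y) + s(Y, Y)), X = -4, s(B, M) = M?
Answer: 62530/3 ≈ 20843.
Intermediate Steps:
j(v) = -4 - v/2 (j(v) = 4*(-1) + v*(-1/2) = -4 - v/2)
k(O, Y) = -12 + 44/(-4 + Y/2) (k(O, Y) = -12 + 4*((5 + 6)/((-4 - Y/2) + Y)) = -12 + 4*(11/(-4 + Y/2)) = -12 + 44/(-4 + Y/2))
-130*(k(6, X) - 141) = -130*(4*(46 - 3*(-4))/(-8 - 4) - 141) = -130*(4*(46 + 12)/(-12) - 141) = -130*(4*(-1/12)*58 - 141) = -130*(-58/3 - 141) = -130*(-481/3) = 62530/3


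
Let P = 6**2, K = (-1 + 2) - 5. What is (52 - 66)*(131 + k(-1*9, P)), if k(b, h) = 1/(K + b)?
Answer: -23828/13 ≈ -1832.9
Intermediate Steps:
K = -4 (K = 1 - 5 = -4)
P = 36
k(b, h) = 1/(-4 + b)
(52 - 66)*(131 + k(-1*9, P)) = (52 - 66)*(131 + 1/(-4 - 1*9)) = -14*(131 + 1/(-4 - 9)) = -14*(131 + 1/(-13)) = -14*(131 - 1/13) = -14*1702/13 = -23828/13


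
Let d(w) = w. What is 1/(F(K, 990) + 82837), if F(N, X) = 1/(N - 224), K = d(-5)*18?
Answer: 314/26010817 ≈ 1.2072e-5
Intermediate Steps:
K = -90 (K = -5*18 = -90)
F(N, X) = 1/(-224 + N)
1/(F(K, 990) + 82837) = 1/(1/(-224 - 90) + 82837) = 1/(1/(-314) + 82837) = 1/(-1/314 + 82837) = 1/(26010817/314) = 314/26010817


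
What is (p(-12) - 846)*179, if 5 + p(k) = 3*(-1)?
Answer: -152866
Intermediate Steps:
p(k) = -8 (p(k) = -5 + 3*(-1) = -5 - 3 = -8)
(p(-12) - 846)*179 = (-8 - 846)*179 = -854*179 = -152866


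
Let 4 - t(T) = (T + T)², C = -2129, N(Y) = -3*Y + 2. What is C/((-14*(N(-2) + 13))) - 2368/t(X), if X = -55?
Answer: 19679/2646 ≈ 7.4373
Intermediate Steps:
N(Y) = 2 - 3*Y
t(T) = 4 - 4*T² (t(T) = 4 - (T + T)² = 4 - (2*T)² = 4 - 4*T²)
C/((-14*(N(-2) + 13))) - 2368/t(X) = -2129*(-1/(14*((2 - 3*(-2)) + 13))) - 2368/(4 - 4*(-55)²) = -2129*(-1/(14*((2 + 6) + 13))) - 2368/(4 - 4*3025) = -2129*(-1/(14*(8 + 13))) - 2368/(4 - 12100) = -2129/((-14*21)) - 2368/(-12096) = -2129/(-294) - 2368*(-1/12096) = -2129*(-1/294) + 37/189 = 2129/294 + 37/189 = 19679/2646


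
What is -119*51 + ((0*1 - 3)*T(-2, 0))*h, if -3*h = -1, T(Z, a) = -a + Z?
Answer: -6067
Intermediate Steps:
T(Z, a) = Z - a
h = ⅓ (h = -⅓*(-1) = ⅓ ≈ 0.33333)
-119*51 + ((0*1 - 3)*T(-2, 0))*h = -119*51 + ((0*1 - 3)*(-2 - 1*0))*(⅓) = -6069 + ((0 - 3)*(-2 + 0))*(⅓) = -6069 - 3*(-2)*(⅓) = -6069 + 6*(⅓) = -6069 + 2 = -6067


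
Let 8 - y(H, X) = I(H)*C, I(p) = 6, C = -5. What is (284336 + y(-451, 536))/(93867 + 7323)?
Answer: 142187/50595 ≈ 2.8103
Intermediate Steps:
y(H, X) = 38 (y(H, X) = 8 - 6*(-5) = 8 - 1*(-30) = 8 + 30 = 38)
(284336 + y(-451, 536))/(93867 + 7323) = (284336 + 38)/(93867 + 7323) = 284374/101190 = 284374*(1/101190) = 142187/50595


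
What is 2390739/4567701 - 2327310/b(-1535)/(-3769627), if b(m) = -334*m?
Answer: 154015750603371796/294258921399863921 ≈ 0.52340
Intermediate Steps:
2390739/4567701 - 2327310/b(-1535)/(-3769627) = 2390739/4567701 - 2327310/((-334*(-1535)))/(-3769627) = 2390739*(1/4567701) - 2327310/512690*(-1/3769627) = 796913/1522567 - 2327310*1/512690*(-1/3769627) = 796913/1522567 - 232731/51269*(-1/3769627) = 796913/1522567 + 232731/193265006663 = 154015750603371796/294258921399863921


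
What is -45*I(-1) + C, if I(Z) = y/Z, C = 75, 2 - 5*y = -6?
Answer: 147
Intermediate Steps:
y = 8/5 (y = ⅖ - ⅕*(-6) = ⅖ + 6/5 = 8/5 ≈ 1.6000)
I(Z) = 8/(5*Z)
-45*I(-1) + C = -72/(-1) + 75 = -72*(-1) + 75 = -45*(-8/5) + 75 = 72 + 75 = 147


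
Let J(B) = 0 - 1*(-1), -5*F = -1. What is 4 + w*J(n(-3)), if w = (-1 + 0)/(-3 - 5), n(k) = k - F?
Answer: 33/8 ≈ 4.1250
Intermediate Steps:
F = ⅕ (F = -⅕*(-1) = ⅕ ≈ 0.20000)
n(k) = -⅕ + k (n(k) = k - 1*⅕ = k - ⅕ = -⅕ + k)
J(B) = 1 (J(B) = 0 + 1 = 1)
w = ⅛ (w = -1/(-8) = -1*(-⅛) = ⅛ ≈ 0.12500)
4 + w*J(n(-3)) = 4 + (⅛)*1 = 4 + ⅛ = 33/8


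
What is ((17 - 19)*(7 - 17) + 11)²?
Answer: 961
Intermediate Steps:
((17 - 19)*(7 - 17) + 11)² = (-2*(-10) + 11)² = (20 + 11)² = 31² = 961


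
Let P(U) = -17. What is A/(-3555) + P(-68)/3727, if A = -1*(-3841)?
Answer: -14375842/13249485 ≈ -1.0850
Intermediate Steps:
A = 3841
A/(-3555) + P(-68)/3727 = 3841/(-3555) - 17/3727 = 3841*(-1/3555) - 17*1/3727 = -3841/3555 - 17/3727 = -14375842/13249485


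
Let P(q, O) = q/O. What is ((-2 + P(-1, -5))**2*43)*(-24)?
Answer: -83592/25 ≈ -3343.7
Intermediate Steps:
((-2 + P(-1, -5))**2*43)*(-24) = ((-2 - 1/(-5))**2*43)*(-24) = ((-2 - 1*(-1/5))**2*43)*(-24) = ((-2 + 1/5)**2*43)*(-24) = ((-9/5)**2*43)*(-24) = ((81/25)*43)*(-24) = (3483/25)*(-24) = -83592/25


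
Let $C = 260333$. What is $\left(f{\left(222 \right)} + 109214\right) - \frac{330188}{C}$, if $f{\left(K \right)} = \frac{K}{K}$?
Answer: $\frac{28431938407}{260333} \approx 1.0921 \cdot 10^{5}$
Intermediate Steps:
$f{\left(K \right)} = 1$
$\left(f{\left(222 \right)} + 109214\right) - \frac{330188}{C} = \left(1 + 109214\right) - \frac{330188}{260333} = 109215 - \frac{330188}{260333} = \frac{28431938407}{260333}$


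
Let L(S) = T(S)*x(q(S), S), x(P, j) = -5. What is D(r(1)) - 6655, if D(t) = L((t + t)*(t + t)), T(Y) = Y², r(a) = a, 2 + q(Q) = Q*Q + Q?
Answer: -6735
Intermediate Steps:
q(Q) = -2 + Q + Q² (q(Q) = -2 + (Q*Q + Q) = -2 + (Q² + Q) = -2 + (Q + Q²) = -2 + Q + Q²)
L(S) = -5*S² (L(S) = S²*(-5) = -5*S²)
D(t) = -80*t⁴ (D(t) = -5*(t + t)⁴ = -5*16*t⁴ = -80*t⁴)
D(r(1)) - 6655 = -80*1⁴ - 6655 = -80*1 - 6655 = -80 - 6655 = -6735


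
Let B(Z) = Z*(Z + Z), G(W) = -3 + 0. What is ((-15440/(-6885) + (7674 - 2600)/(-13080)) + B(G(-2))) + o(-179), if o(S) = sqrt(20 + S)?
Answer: 59600837/3001860 + I*sqrt(159) ≈ 19.855 + 12.61*I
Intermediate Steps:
G(W) = -3
B(Z) = 2*Z**2 (B(Z) = Z*(2*Z) = 2*Z**2)
((-15440/(-6885) + (7674 - 2600)/(-13080)) + B(G(-2))) + o(-179) = ((-15440/(-6885) + (7674 - 2600)/(-13080)) + 2*(-3)**2) + sqrt(20 - 179) = ((-15440*(-1/6885) + 5074*(-1/13080)) + 2*9) + sqrt(-159) = ((3088/1377 - 2537/6540) + 18) + I*sqrt(159) = (5567357/3001860 + 18) + I*sqrt(159) = 59600837/3001860 + I*sqrt(159)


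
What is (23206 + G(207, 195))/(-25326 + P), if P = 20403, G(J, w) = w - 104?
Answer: -23297/4923 ≈ -4.7323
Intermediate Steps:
G(J, w) = -104 + w
(23206 + G(207, 195))/(-25326 + P) = (23206 + (-104 + 195))/(-25326 + 20403) = (23206 + 91)/(-4923) = 23297*(-1/4923) = -23297/4923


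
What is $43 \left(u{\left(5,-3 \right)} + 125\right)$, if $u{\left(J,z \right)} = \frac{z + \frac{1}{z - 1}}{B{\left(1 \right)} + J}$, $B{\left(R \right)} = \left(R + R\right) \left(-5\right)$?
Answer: $\frac{108059}{20} \approx 5403.0$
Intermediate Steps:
$B{\left(R \right)} = - 10 R$ ($B{\left(R \right)} = 2 R \left(-5\right) = - 10 R$)
$u{\left(J,z \right)} = \frac{z + \frac{1}{-1 + z}}{-10 + J}$ ($u{\left(J,z \right)} = \frac{z + \frac{1}{z - 1}}{\left(-10\right) 1 + J} = \frac{z + \frac{1}{-1 + z}}{-10 + J}$)
$43 \left(u{\left(5,-3 \right)} + 125\right) = 43 \left(\frac{1 + \left(-3\right)^{2} - -3}{10 - 5 - -30 + 5 \left(-3\right)} + 125\right) = 43 \left(\frac{1 + 9 + 3}{10 - 5 + 30 - 15} + 125\right) = 43 \left(\frac{1}{20} \cdot 13 + 125\right) = 43 \left(\frac{13}{20} + 125\right) = 43 \cdot \frac{2513}{20} = \frac{108059}{20}$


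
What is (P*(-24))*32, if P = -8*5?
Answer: 30720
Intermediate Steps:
P = -40
(P*(-24))*32 = -40*(-24)*32 = 960*32 = 30720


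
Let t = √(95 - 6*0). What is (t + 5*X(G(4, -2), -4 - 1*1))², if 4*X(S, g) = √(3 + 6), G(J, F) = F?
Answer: 1745/16 + 15*√95/2 ≈ 182.16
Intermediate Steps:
t = √95 (t = √(95 + 0) = √95 ≈ 9.7468)
X(S, g) = ¾ (X(S, g) = √(3 + 6)/4 = √9/4 = (¼)*3 = ¾)
(t + 5*X(G(4, -2), -4 - 1*1))² = (√95 + 5*(¾))² = (√95 + 15/4)² = (15/4 + √95)²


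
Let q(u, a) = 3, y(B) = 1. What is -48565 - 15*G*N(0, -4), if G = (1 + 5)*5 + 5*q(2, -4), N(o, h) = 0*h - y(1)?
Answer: -47890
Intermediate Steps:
N(o, h) = -1 (N(o, h) = 0*h - 1*1 = 0 - 1 = -1)
G = 45 (G = (1 + 5)*5 + 5*3 = 6*5 + 15 = 30 + 15 = 45)
-48565 - 15*G*N(0, -4) = -48565 - 15*45*(-1) = -48565 - 675*(-1) = -48565 - 1*(-675) = -48565 + 675 = -47890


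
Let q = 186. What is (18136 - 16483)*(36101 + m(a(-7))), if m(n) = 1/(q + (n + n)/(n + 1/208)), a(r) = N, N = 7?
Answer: 16345807484463/273914 ≈ 5.9675e+7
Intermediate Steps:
a(r) = 7
m(n) = 1/(186 + 2*n/(1/208 + n)) (m(n) = 1/(186 + (n + n)/(n + 1/208)) = 1/(186 + (2*n)/(n + 1/208)) = 1/(186 + (2*n)/(1/208 + n)) = 1/(186 + 2*n/(1/208 + n)))
(18136 - 16483)*(36101 + m(a(-7))) = (18136 - 16483)*(36101 + (1 + 208*7)/(2*(93 + 19552*7))) = 1653*(36101 + (1 + 1456)/(2*(93 + 136864))) = 1653*(36101 + (½)*1457/136957) = 1653*(36101 + (½)*(1/136957)*1457) = 1653*(36101 + 1457/273914) = 1653*(9888570771/273914) = 16345807484463/273914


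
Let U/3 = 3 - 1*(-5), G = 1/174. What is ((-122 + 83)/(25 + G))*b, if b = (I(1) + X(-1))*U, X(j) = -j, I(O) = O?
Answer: -325728/4351 ≈ -74.863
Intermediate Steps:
G = 1/174 ≈ 0.0057471
U = 24 (U = 3*(3 - 1*(-5)) = 3*(3 + 5) = 3*8 = 24)
b = 48 (b = (1 - 1*(-1))*24 = (1 + 1)*24 = 2*24 = 48)
((-122 + 83)/(25 + G))*b = ((-122 + 83)/(25 + 1/174))*48 = -39/4351/174*48 = -39*174/4351*48 = -6786/4351*48 = -325728/4351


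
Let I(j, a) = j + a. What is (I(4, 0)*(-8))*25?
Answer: -800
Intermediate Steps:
I(j, a) = a + j
(I(4, 0)*(-8))*25 = ((0 + 4)*(-8))*25 = (4*(-8))*25 = -32*25 = -800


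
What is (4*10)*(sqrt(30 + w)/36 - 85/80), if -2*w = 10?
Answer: -665/18 ≈ -36.944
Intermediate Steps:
w = -5 (w = -1/2*10 = -5)
(4*10)*(sqrt(30 + w)/36 - 85/80) = (4*10)*(sqrt(30 - 5)/36 - 85/80) = 40*(sqrt(25)*(1/36) - 85*1/80) = 40*(5*(1/36) - 17/16) = 40*(5/36 - 17/16) = 40*(-133/144) = -665/18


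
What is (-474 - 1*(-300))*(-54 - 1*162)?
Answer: 37584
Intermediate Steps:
(-474 - 1*(-300))*(-54 - 1*162) = (-474 + 300)*(-54 - 162) = -174*(-216) = 37584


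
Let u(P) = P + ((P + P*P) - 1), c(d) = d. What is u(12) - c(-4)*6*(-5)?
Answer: 47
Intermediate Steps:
u(P) = -1 + P**2 + 2*P (u(P) = P + ((P + P**2) - 1) = P + (-1 + P + P**2) = -1 + P**2 + 2*P)
u(12) - c(-4)*6*(-5) = (-1 + 12**2 + 2*12) - (-4*6)*(-5) = (-1 + 144 + 24) - (-24)*(-5) = 167 - 1*120 = 167 - 120 = 47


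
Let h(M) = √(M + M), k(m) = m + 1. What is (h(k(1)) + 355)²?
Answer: 127449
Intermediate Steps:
k(m) = 1 + m
h(M) = √2*√M (h(M) = √(2*M) = √2*√M)
(h(k(1)) + 355)² = (√2*√(1 + 1) + 355)² = (√2*√2 + 355)² = (2 + 355)² = 357² = 127449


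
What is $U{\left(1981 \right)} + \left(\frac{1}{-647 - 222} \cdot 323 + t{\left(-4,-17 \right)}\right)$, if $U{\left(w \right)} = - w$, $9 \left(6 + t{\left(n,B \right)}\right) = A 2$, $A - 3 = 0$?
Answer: $- \frac{5179340}{2607} \approx -1986.7$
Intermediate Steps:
$A = 3$ ($A = 3 + 0 = 3$)
$t{\left(n,B \right)} = - \frac{16}{3}$ ($t{\left(n,B \right)} = -6 + \frac{3 \cdot 2}{9} = -6 + \frac{1}{9} \cdot 6 = -6 + \frac{2}{3} = - \frac{16}{3}$)
$U{\left(1981 \right)} + \left(\frac{1}{-647 - 222} \cdot 323 + t{\left(-4,-17 \right)}\right) = \left(-1\right) 1981 - \left(\frac{16}{3} - \frac{1}{-647 - 222} \cdot 323\right) = -1981 - \left(\frac{16}{3} - \frac{1}{-869} \cdot 323\right) = -1981 - \frac{14873}{2607} = - \frac{5179340}{2607}$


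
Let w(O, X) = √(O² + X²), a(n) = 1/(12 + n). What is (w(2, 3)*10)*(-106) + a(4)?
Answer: 1/16 - 1060*√13 ≈ -3821.8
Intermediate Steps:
(w(2, 3)*10)*(-106) + a(4) = (√(2² + 3²)*10)*(-106) + 1/(12 + 4) = (√(4 + 9)*10)*(-106) + 1/16 = (√13*10)*(-106) + 1/16 = (10*√13)*(-106) + 1/16 = -1060*√13 + 1/16 = 1/16 - 1060*√13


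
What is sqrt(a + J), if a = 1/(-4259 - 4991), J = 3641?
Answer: sqrt(12461322130)/1850 ≈ 60.341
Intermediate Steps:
a = -1/9250 (a = 1/(-9250) = -1/9250 ≈ -0.00010811)
sqrt(a + J) = sqrt(-1/9250 + 3641) = sqrt(33679249/9250) = sqrt(12461322130)/1850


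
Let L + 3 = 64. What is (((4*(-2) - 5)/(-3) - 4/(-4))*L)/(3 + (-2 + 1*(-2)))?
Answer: -976/3 ≈ -325.33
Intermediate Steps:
L = 61 (L = -3 + 64 = 61)
(((4*(-2) - 5)/(-3) - 4/(-4))*L)/(3 + (-2 + 1*(-2))) = (((4*(-2) - 5)/(-3) - 4/(-4))*61)/(3 + (-2 + 1*(-2))) = (((-8 - 5)*(-⅓) - 4*(-¼))*61)/(3 + (-2 - 2)) = ((-13*(-⅓) + 1)*61)/(3 - 4) = ((13/3 + 1)*61)/(-1) = -16*61/3 = -1*976/3 = -976/3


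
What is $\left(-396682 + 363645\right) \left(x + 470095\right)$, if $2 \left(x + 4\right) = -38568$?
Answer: $-14893310859$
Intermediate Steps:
$x = -19288$ ($x = -4 + \frac{1}{2} \left(-38568\right) = -4 - 19284 = -19288$)
$\left(-396682 + 363645\right) \left(x + 470095\right) = \left(-396682 + 363645\right) \left(-19288 + 470095\right) = \left(-33037\right) 450807 = -14893310859$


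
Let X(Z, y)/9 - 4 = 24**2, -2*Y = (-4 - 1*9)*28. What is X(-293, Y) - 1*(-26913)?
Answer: 32133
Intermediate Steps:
Y = 182 (Y = -(-4 - 1*9)*28/2 = -(-4 - 9)*28/2 = -(-13)*28/2 = -1/2*(-364) = 182)
X(Z, y) = 5220 (X(Z, y) = 36 + 9*24**2 = 36 + 9*576 = 36 + 5184 = 5220)
X(-293, Y) - 1*(-26913) = 5220 - 1*(-26913) = 5220 + 26913 = 32133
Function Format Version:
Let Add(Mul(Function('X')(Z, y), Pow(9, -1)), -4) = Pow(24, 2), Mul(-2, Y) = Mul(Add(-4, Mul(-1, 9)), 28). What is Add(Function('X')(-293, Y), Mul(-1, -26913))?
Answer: 32133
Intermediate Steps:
Y = 182 (Y = Mul(Rational(-1, 2), Mul(Add(-4, Mul(-1, 9)), 28)) = Mul(Rational(-1, 2), Mul(Add(-4, -9), 28)) = Mul(Rational(-1, 2), Mul(-13, 28)) = Mul(Rational(-1, 2), -364) = 182)
Function('X')(Z, y) = 5220 (Function('X')(Z, y) = Add(36, Mul(9, Pow(24, 2))) = Add(36, Mul(9, 576)) = Add(36, 5184) = 5220)
Add(Function('X')(-293, Y), Mul(-1, -26913)) = Add(5220, Mul(-1, -26913)) = Add(5220, 26913) = 32133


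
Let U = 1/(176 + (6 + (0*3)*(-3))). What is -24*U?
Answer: -12/91 ≈ -0.13187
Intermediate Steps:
U = 1/182 (U = 1/(176 + (6 + 0*(-3))) = 1/(176 + (6 + 0)) = 1/(176 + 6) = 1/182 ≈ 0.0054945)
-24*U = -24*1/182 = -12/91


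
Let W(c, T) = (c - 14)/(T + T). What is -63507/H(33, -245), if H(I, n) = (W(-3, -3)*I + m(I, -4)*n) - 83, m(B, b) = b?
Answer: -127014/1981 ≈ -64.116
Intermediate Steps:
W(c, T) = (-14 + c)/(2*T) (W(c, T) = (-14 + c)/((2*T)) = (-14 + c)*(1/(2*T)) = (-14 + c)/(2*T))
H(I, n) = -83 - 4*n + 17*I/6 (H(I, n) = (((½)*(-14 - 3)/(-3))*I - 4*n) - 83 = (((½)*(-⅓)*(-17))*I - 4*n) - 83 = (17*I/6 - 4*n) - 83 = (-4*n + 17*I/6) - 83 = -83 - 4*n + 17*I/6)
-63507/H(33, -245) = -63507/(-83 - 4*(-245) + (17/6)*33) = -63507/(-83 + 980 + 187/2) = -63507/1981/2 = -63507*2/1981 = -127014/1981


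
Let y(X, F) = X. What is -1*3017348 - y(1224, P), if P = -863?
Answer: -3018572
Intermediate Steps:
-1*3017348 - y(1224, P) = -1*3017348 - 1*1224 = -3017348 - 1224 = -3018572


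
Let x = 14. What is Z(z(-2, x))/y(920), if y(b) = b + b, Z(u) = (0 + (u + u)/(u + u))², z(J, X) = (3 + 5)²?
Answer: 1/1840 ≈ 0.00054348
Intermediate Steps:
z(J, X) = 64 (z(J, X) = 8² = 64)
Z(u) = 1 (Z(u) = (0 + (2*u)/((2*u)))² = (0 + (2*u)*(1/(2*u)))² = (0 + 1)² = 1² = 1)
y(b) = 2*b
Z(z(-2, x))/y(920) = 1/(2*920) = 1/1840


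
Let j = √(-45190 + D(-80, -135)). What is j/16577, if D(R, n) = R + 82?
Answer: 2*I*√11297/16577 ≈ 0.012823*I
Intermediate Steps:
D(R, n) = 82 + R
j = 2*I*√11297 (j = √(-45190 + (82 - 80)) = √(-45190 + 2) = √(-45188) = 2*I*√11297 ≈ 212.57*I)
j/16577 = (2*I*√11297)/16577 = (2*I*√11297)*(1/16577) = 2*I*√11297/16577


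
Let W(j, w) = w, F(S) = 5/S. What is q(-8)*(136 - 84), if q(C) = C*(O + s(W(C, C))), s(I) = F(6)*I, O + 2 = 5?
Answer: 4576/3 ≈ 1525.3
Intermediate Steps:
O = 3 (O = -2 + 5 = 3)
s(I) = 5*I/6 (s(I) = (5/6)*I = (5*(1/6))*I = 5*I/6)
q(C) = C*(3 + 5*C/6)
q(-8)*(136 - 84) = ((1/6)*(-8)*(18 + 5*(-8)))*(136 - 84) = ((1/6)*(-8)*(18 - 40))*52 = ((1/6)*(-8)*(-22))*52 = (88/3)*52 = 4576/3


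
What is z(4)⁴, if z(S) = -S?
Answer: 256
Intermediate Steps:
z(4)⁴ = (-1*4)⁴ = (-4)⁴ = 256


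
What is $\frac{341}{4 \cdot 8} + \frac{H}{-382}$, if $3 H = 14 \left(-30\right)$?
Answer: $\frac{67371}{6112} \approx 11.023$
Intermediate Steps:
$H = -140$ ($H = \frac{14 \left(-30\right)}{3} = \frac{1}{3} \left(-420\right) = -140$)
$\frac{341}{4 \cdot 8} + \frac{H}{-382} = \frac{341}{4 \cdot 8} - \frac{140}{-382} = \frac{341}{32} - - \frac{70}{191} = 341 \cdot \frac{1}{32} + \frac{70}{191} = \frac{341}{32} + \frac{70}{191} = \frac{67371}{6112}$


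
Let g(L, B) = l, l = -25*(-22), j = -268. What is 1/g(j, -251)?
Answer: 1/550 ≈ 0.0018182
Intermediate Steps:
l = 550
g(L, B) = 550
1/g(j, -251) = 1/550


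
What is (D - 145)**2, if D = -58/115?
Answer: 279993289/13225 ≈ 21172.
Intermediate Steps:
D = -58/115 (D = -58*1/115 = -58/115 ≈ -0.50435)
(D - 145)**2 = (-58/115 - 145)**2 = (-16733/115)**2 = 279993289/13225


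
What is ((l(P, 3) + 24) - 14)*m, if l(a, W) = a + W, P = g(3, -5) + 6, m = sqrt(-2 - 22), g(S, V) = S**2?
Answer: 56*I*sqrt(6) ≈ 137.17*I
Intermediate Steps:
m = 2*I*sqrt(6) (m = sqrt(-24) = 2*I*sqrt(6) ≈ 4.899*I)
P = 15 (P = 3**2 + 6 = 9 + 6 = 15)
l(a, W) = W + a
((l(P, 3) + 24) - 14)*m = (((3 + 15) + 24) - 14)*(2*I*sqrt(6)) = ((18 + 24) - 14)*(2*I*sqrt(6)) = (42 - 14)*(2*I*sqrt(6)) = 28*(2*I*sqrt(6)) = 56*I*sqrt(6)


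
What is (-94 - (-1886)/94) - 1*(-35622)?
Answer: 1670759/47 ≈ 35548.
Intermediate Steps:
(-94 - (-1886)/94) - 1*(-35622) = (-94 - (-1886)/94) + 35622 = (-94 - 46*(-41/94)) + 35622 = (-94 + 943/47) + 35622 = -3475/47 + 35622 = 1670759/47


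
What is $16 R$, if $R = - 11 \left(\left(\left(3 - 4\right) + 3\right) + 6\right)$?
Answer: $-1408$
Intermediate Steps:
$R = -88$ ($R = - 11 \left(\left(-1 + 3\right) + 6\right) = - 11 \left(2 + 6\right) = \left(-11\right) 8 = -88$)
$16 R = 16 \left(-88\right) = -1408$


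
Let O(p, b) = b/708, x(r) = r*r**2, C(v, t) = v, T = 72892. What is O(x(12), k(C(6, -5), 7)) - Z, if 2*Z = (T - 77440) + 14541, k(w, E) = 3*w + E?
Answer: -3537497/708 ≈ -4996.5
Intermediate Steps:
x(r) = r**3
k(w, E) = E + 3*w
Z = 9993/2 (Z = ((72892 - 77440) + 14541)/2 = (-4548 + 14541)/2 = (1/2)*9993 = 9993/2 ≈ 4996.5)
O(p, b) = b/708 (O(p, b) = b*(1/708) = b/708)
O(x(12), k(C(6, -5), 7)) - Z = (7 + 3*6)/708 - 1*9993/2 = (7 + 18)/708 - 9993/2 = (1/708)*25 - 9993/2 = 25/708 - 9993/2 = -3537497/708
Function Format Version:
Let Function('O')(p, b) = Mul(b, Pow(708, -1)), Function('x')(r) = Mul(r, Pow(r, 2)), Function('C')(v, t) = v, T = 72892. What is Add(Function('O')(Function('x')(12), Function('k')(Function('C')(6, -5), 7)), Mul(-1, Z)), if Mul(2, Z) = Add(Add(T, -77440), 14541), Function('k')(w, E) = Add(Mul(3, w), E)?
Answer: Rational(-3537497, 708) ≈ -4996.5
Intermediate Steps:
Function('x')(r) = Pow(r, 3)
Function('k')(w, E) = Add(E, Mul(3, w))
Z = Rational(9993, 2) (Z = Mul(Rational(1, 2), Add(Add(72892, -77440), 14541)) = Mul(Rational(1, 2), Add(-4548, 14541)) = Mul(Rational(1, 2), 9993) = Rational(9993, 2) ≈ 4996.5)
Function('O')(p, b) = Mul(Rational(1, 708), b) (Function('O')(p, b) = Mul(b, Rational(1, 708)) = Mul(Rational(1, 708), b))
Add(Function('O')(Function('x')(12), Function('k')(Function('C')(6, -5), 7)), Mul(-1, Z)) = Add(Mul(Rational(1, 708), Add(7, Mul(3, 6))), Mul(-1, Rational(9993, 2))) = Add(Mul(Rational(1, 708), Add(7, 18)), Rational(-9993, 2)) = Add(Mul(Rational(1, 708), 25), Rational(-9993, 2)) = Add(Rational(25, 708), Rational(-9993, 2)) = Rational(-3537497, 708)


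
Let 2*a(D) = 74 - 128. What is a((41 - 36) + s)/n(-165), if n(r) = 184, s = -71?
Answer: -27/184 ≈ -0.14674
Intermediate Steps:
a(D) = -27 (a(D) = (74 - 128)/2 = (½)*(-54) = -27)
a((41 - 36) + s)/n(-165) = -27/184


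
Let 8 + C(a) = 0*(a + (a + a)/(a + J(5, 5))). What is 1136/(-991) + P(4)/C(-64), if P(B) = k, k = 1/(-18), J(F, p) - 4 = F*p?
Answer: -162593/142704 ≈ -1.1394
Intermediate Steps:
J(F, p) = 4 + F*p
k = -1/18 ≈ -0.055556
C(a) = -8 (C(a) = -8 + 0*(a + (a + a)/(a + (4 + 5*5))) = -8 + 0*(a + (2*a)/(a + (4 + 25))) = -8 + 0*(a + (2*a)/(a + 29)) = -8 + 0*(a + (2*a)/(29 + a)) = -8 + 0*(a + 2*a/(29 + a)) = -8 + 0 = -8)
P(B) = -1/18
1136/(-991) + P(4)/C(-64) = 1136/(-991) - 1/18/(-8) = 1136*(-1/991) - 1/18*(-1/8) = -1136/991 + 1/144 = -162593/142704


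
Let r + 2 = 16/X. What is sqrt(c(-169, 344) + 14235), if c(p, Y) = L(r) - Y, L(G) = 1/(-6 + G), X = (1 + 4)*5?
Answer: 3*sqrt(13063586)/92 ≈ 117.86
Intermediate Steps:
X = 25 (X = 5*5 = 25)
r = -34/25 (r = -2 + 16/25 = -34/25 ≈ -1.3600)
c(p, Y) = -25/184 - Y (c(p, Y) = 1/(-6 - 34/25) - Y = 1/(-184/25) - Y = -25/184 - Y)
sqrt(c(-169, 344) + 14235) = sqrt((-25/184 - 1*344) + 14235) = sqrt((-25/184 - 344) + 14235) = sqrt(-63321/184 + 14235) = sqrt(2555919/184) = 3*sqrt(13063586)/92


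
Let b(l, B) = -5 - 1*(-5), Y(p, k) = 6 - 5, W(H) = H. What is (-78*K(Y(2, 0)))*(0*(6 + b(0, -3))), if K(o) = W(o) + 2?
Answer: 0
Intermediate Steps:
Y(p, k) = 1
b(l, B) = 0 (b(l, B) = -5 + 5 = 0)
K(o) = 2 + o (K(o) = o + 2 = 2 + o)
(-78*K(Y(2, 0)))*(0*(6 + b(0, -3))) = (-78*(2 + 1))*(0*(6 + 0)) = (-78*3)*(0*6) = -234*0 = 0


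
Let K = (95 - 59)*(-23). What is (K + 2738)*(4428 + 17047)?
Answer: 41017250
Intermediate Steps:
K = -828 (K = 36*(-23) = -828)
(K + 2738)*(4428 + 17047) = (-828 + 2738)*(4428 + 17047) = 1910*21475 = 41017250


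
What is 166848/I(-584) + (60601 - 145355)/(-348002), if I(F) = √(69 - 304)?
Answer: 42377/174001 - 166848*I*√235/235 ≈ 0.24354 - 10884.0*I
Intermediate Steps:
I(F) = I*√235 (I(F) = √(-235) = I*√235)
166848/I(-584) + (60601 - 145355)/(-348002) = 166848/((I*√235)) + (60601 - 145355)/(-348002) = 166848*(-I*√235/235) - 84754*(-1/348002) = -166848*I*√235/235 + 42377/174001 = 42377/174001 - 166848*I*√235/235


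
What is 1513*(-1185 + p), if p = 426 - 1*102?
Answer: -1302693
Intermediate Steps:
p = 324 (p = 426 - 102 = 324)
1513*(-1185 + p) = 1513*(-1185 + 324) = 1513*(-861) = -1302693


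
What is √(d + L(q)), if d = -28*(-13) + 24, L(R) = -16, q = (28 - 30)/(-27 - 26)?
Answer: 2*√93 ≈ 19.287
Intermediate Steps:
q = 2/53 (q = -2/(-53) = -2*(-1/53) = 2/53 ≈ 0.037736)
d = 388 (d = 364 + 24 = 388)
√(d + L(q)) = √(388 - 16) = √372 = 2*√93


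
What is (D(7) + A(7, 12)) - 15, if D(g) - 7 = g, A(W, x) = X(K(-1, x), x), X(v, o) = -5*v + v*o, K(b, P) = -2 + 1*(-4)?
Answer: -43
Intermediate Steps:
K(b, P) = -6 (K(b, P) = -2 - 4 = -6)
X(v, o) = -5*v + o*v
A(W, x) = 30 - 6*x (A(W, x) = -6*(-5 + x) = 30 - 6*x)
D(g) = 7 + g
(D(7) + A(7, 12)) - 15 = ((7 + 7) + (30 - 6*12)) - 15 = (14 + (30 - 72)) - 15 = (14 - 42) - 15 = -28 - 15 = -43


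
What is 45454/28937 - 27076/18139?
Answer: 40991894/524888243 ≈ 0.078096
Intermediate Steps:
45454/28937 - 27076/18139 = 40991894/524888243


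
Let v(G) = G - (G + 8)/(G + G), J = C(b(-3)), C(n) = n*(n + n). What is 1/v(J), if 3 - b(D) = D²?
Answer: 9/643 ≈ 0.013997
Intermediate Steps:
b(D) = 3 - D²
C(n) = 2*n² (C(n) = n*(2*n) = 2*n²)
J = 72 (J = 2*(3 - 1*(-3)²)² = 2*(3 - 1*9)² = 2*(3 - 9)² = 2*(-6)² = 2*36 = 72)
v(G) = G - (8 + G)/(2*G)
1/v(J) = 1/(-½ + 72 - 4/72) = 1/(-½ + 72 - 4*1/72) = 1/(-½ + 72 - 1/18) = 1/(643/9) = 9/643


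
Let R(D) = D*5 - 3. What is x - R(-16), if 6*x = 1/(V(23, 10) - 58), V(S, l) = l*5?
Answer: 3983/48 ≈ 82.979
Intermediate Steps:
R(D) = -3 + 5*D (R(D) = 5*D - 3 = -3 + 5*D)
V(S, l) = 5*l
x = -1/48 (x = 1/(6*(5*10 - 58)) = 1/(6*(50 - 58)) = (1/6)/(-8) = (1/6)*(-1/8) = -1/48 ≈ -0.020833)
x - R(-16) = -1/48 - (-3 + 5*(-16)) = -1/48 - (-3 - 80) = -1/48 - 1*(-83) = -1/48 + 83 = 3983/48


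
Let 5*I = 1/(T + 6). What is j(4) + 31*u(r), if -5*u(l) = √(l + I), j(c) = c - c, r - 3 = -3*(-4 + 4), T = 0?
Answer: -31*√2730/150 ≈ -10.798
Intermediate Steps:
r = 3 (r = 3 - 3*(-4 + 4) = 3 - 3*0 = 3 + 0 = 3)
j(c) = 0
I = 1/30 (I = 1/(5*(0 + 6)) = (⅕)/6 = (⅕)*(⅙) = 1/30 ≈ 0.033333)
u(l) = -√(1/30 + l)/5 (u(l) = -√(l + 1/30)/5 = -√(1/30 + l)/5)
j(4) + 31*u(r) = 0 + 31*(-√(30 + 900*3)/150) = 0 + 31*(-√(30 + 2700)/150) = 0 + 31*(-√2730/150) = 0 - 31*√2730/150 = -31*√2730/150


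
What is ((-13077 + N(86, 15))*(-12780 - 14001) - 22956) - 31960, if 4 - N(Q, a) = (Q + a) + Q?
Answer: 355061144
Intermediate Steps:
N(Q, a) = 4 - a - 2*Q (N(Q, a) = 4 - ((Q + a) + Q) = 4 - (a + 2*Q) = 4 + (-a - 2*Q) = 4 - a - 2*Q)
((-13077 + N(86, 15))*(-12780 - 14001) - 22956) - 31960 = ((-13077 + (4 - 1*15 - 2*86))*(-12780 - 14001) - 22956) - 31960 = ((-13077 + (4 - 15 - 172))*(-26781) - 22956) - 31960 = ((-13077 - 183)*(-26781) - 22956) - 31960 = (-13260*(-26781) - 22956) - 31960 = (355116060 - 22956) - 31960 = 355093104 - 31960 = 355061144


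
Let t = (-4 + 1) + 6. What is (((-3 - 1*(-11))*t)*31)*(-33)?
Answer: -24552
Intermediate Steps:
t = 3 (t = -3 + 6 = 3)
(((-3 - 1*(-11))*t)*31)*(-33) = (((-3 - 1*(-11))*3)*31)*(-33) = (((-3 + 11)*3)*31)*(-33) = ((8*3)*31)*(-33) = (24*31)*(-33) = 744*(-33) = -24552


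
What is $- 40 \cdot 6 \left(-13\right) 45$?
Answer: $140400$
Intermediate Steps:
$- 40 \cdot 6 \left(-13\right) 45 = \left(-40\right) \left(-78\right) 45 = 3120 \cdot 45 = 140400$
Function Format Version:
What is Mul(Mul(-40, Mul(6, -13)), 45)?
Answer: 140400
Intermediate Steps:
Mul(Mul(-40, Mul(6, -13)), 45) = Mul(Mul(-40, -78), 45) = Mul(3120, 45) = 140400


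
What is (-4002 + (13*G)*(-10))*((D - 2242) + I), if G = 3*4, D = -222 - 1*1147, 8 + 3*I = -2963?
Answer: 25592616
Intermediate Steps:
I = -2971/3 (I = -8/3 + (⅓)*(-2963) = -8/3 - 2963/3 = -2971/3 ≈ -990.33)
D = -1369 (D = -222 - 1147 = -1369)
G = 12
(-4002 + (13*G)*(-10))*((D - 2242) + I) = (-4002 + (13*12)*(-10))*((-1369 - 2242) - 2971/3) = (-4002 + 156*(-10))*(-3611 - 2971/3) = (-4002 - 1560)*(-13804/3) = -5562*(-13804/3) = 25592616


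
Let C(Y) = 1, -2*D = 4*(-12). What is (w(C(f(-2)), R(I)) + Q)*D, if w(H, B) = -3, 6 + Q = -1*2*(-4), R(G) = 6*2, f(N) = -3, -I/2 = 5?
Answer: -24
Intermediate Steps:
I = -10 (I = -2*5 = -10)
R(G) = 12
Q = 2 (Q = -6 - 1*2*(-4) = -6 - 2*(-4) = -6 + 8 = 2)
D = 24 (D = -2*(-12) = -1/2*(-48) = 24)
(w(C(f(-2)), R(I)) + Q)*D = (-3 + 2)*24 = -1*24 = -24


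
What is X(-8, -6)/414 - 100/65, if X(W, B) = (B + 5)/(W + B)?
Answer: -115907/75348 ≈ -1.5383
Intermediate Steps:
X(W, B) = (5 + B)/(B + W)
X(-8, -6)/414 - 100/65 = ((5 - 6)/(-6 - 8))/414 - 100/65 = (-1/(-14))*(1/414) - 100*1/65 = -1/14*(-1)*(1/414) - 20/13 = (1/14)*(1/414) - 20/13 = 1/5796 - 20/13 = -115907/75348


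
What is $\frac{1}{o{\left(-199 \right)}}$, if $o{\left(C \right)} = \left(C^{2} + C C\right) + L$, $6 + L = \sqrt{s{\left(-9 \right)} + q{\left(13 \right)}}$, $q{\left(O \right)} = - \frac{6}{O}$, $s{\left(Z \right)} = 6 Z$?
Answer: $\frac{257387}{20384021029} - \frac{i \sqrt{2301}}{40768042058} \approx 1.2627 \cdot 10^{-5} - 1.1766 \cdot 10^{-9} i$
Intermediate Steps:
$L = -6 + \frac{2 i \sqrt{2301}}{13}$ ($L = -6 + \sqrt{6 \left(-9\right) - \frac{6}{13}} = -6 + \sqrt{-54 - \frac{6}{13}} = -6 + \sqrt{- \frac{708}{13}} = -6 + \frac{2 i \sqrt{2301}}{13} \approx -6.0 + 7.3798 i$)
$o{\left(C \right)} = -6 + 2 C^{2} + \frac{2 i \sqrt{2301}}{13}$ ($o{\left(C \right)} = \left(C^{2} + C C\right) - \left(6 - \frac{2 i \sqrt{2301}}{13}\right) = \left(C^{2} + C^{2}\right) - \left(6 - \frac{2 i \sqrt{2301}}{13}\right) = 2 C^{2} - \left(6 - \frac{2 i \sqrt{2301}}{13}\right) = -6 + 2 C^{2} + \frac{2 i \sqrt{2301}}{13}$)
$\frac{1}{o{\left(-199 \right)}} = \frac{1}{-6 + 2 \left(-199\right)^{2} + \frac{2 i \sqrt{2301}}{13}} = \frac{1}{-6 + 2 \cdot 39601 + \frac{2 i \sqrt{2301}}{13}} = \frac{1}{-6 + 79202 + \frac{2 i \sqrt{2301}}{13}} = \frac{1}{79196 + \frac{2 i \sqrt{2301}}{13}}$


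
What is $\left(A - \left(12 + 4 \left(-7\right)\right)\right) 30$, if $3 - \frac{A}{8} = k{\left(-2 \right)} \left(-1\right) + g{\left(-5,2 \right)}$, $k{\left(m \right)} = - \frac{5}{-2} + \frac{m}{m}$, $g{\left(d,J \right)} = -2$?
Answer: $2520$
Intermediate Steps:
$k{\left(m \right)} = \frac{7}{2}$ ($k{\left(m \right)} = \left(-5\right) \left(- \frac{1}{2}\right) + 1 = \frac{5}{2} + 1 = \frac{7}{2}$)
$A = 68$ ($A = 24 - 8 \left(\frac{7}{2} \left(-1\right) - 2\right) = 24 - 8 \left(- \frac{7}{2} - 2\right) = 24 - -44 = 24 + 44 = 68$)
$\left(A - \left(12 + 4 \left(-7\right)\right)\right) 30 = \left(68 - \left(12 + 4 \left(-7\right)\right)\right) 30 = \left(68 - -16\right) 30 = \left(68 + \left(-12 + 28\right)\right) 30 = \left(68 + 16\right) 30 = 84 \cdot 30 = 2520$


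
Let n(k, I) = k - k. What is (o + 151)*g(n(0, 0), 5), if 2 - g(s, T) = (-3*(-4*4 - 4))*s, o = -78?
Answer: 146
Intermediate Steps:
n(k, I) = 0
g(s, T) = 2 - 60*s (g(s, T) = 2 - (-3*(-4*4 - 4))*s = 2 - (-3*(-16 - 4))*s = 2 - (-3*(-20))*s = 2 - 60*s)
(o + 151)*g(n(0, 0), 5) = (-78 + 151)*(2 - 60*0) = 73*(2 + 0) = 73*2 = 146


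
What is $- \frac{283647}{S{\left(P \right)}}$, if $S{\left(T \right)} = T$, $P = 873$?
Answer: $- \frac{94549}{291} \approx -324.91$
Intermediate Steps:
$- \frac{283647}{S{\left(P \right)}} = - \frac{283647}{873} = \left(-283647\right) \frac{1}{873} = - \frac{94549}{291}$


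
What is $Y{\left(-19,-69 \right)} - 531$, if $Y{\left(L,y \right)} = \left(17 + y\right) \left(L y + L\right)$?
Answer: $-67715$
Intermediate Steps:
$Y{\left(L,y \right)} = \left(17 + y\right) \left(L + L y\right)$
$Y{\left(-19,-69 \right)} - 531 = - 19 \left(17 + \left(-69\right)^{2} + 18 \left(-69\right)\right) - 531 = - 19 \left(17 + 4761 - 1242\right) - 531 = \left(-19\right) 3536 - 531 = -67184 - 531 = -67715$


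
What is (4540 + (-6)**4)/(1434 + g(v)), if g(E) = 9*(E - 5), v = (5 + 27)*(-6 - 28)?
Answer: -5836/8403 ≈ -0.69451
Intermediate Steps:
v = -1088 (v = 32*(-34) = -1088)
g(E) = -45 + 9*E (g(E) = 9*(-5 + E) = -45 + 9*E)
(4540 + (-6)**4)/(1434 + g(v)) = (4540 + (-6)**4)/(1434 + (-45 + 9*(-1088))) = (4540 + 1296)/(1434 + (-45 - 9792)) = 5836/(1434 - 9837) = 5836/(-8403) = 5836*(-1/8403) = -5836/8403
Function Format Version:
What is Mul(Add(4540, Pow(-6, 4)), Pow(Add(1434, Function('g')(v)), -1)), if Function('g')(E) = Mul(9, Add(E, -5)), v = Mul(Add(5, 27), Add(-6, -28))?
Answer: Rational(-5836, 8403) ≈ -0.69451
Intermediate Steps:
v = -1088 (v = Mul(32, -34) = -1088)
Function('g')(E) = Add(-45, Mul(9, E)) (Function('g')(E) = Mul(9, Add(-5, E)) = Add(-45, Mul(9, E)))
Mul(Add(4540, Pow(-6, 4)), Pow(Add(1434, Function('g')(v)), -1)) = Mul(Add(4540, Pow(-6, 4)), Pow(Add(1434, Add(-45, Mul(9, -1088))), -1)) = Mul(Add(4540, 1296), Pow(Add(1434, Add(-45, -9792)), -1)) = Mul(5836, Pow(Add(1434, -9837), -1)) = Mul(5836, Pow(-8403, -1)) = Mul(5836, Rational(-1, 8403)) = Rational(-5836, 8403)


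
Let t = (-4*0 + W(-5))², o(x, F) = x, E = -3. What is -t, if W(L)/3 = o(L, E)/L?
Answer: -9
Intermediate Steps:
W(L) = 3 (W(L) = 3*(L/L) = 3*1 = 3)
t = 9 (t = (-4*0 + 3)² = (0 + 3)² = 3² = 9)
-t = -1*9 = -9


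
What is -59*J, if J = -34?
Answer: 2006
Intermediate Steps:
-59*J = -59*(-34) = 2006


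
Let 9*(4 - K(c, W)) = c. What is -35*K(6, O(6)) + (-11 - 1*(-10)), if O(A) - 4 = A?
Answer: -353/3 ≈ -117.67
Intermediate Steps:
O(A) = 4 + A
K(c, W) = 4 - c/9
-35*K(6, O(6)) + (-11 - 1*(-10)) = -35*(4 - ⅑*6) + (-11 - 1*(-10)) = -35*(4 - ⅔) + (-11 + 10) = -35*10/3 - 1 = -350/3 - 1 = -353/3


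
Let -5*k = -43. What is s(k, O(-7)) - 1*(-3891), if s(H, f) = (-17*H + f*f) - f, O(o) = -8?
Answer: 19084/5 ≈ 3816.8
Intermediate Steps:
k = 43/5 (k = -⅕*(-43) = 43/5 ≈ 8.6000)
s(H, f) = f² - f - 17*H (s(H, f) = (-17*H + f²) - f = (f² - 17*H) - f = f² - f - 17*H)
s(k, O(-7)) - 1*(-3891) = ((-8)² - 1*(-8) - 17*43/5) - 1*(-3891) = (64 + 8 - 731/5) + 3891 = -371/5 + 3891 = 19084/5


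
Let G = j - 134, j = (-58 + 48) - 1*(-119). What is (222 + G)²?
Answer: 38809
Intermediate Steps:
j = 109 (j = -10 + 119 = 109)
G = -25 (G = 109 - 134 = -25)
(222 + G)² = (222 - 25)² = 197² = 38809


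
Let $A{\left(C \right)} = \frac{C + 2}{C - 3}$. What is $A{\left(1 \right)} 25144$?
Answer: $-37716$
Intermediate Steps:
$A{\left(C \right)} = \frac{2 + C}{-3 + C}$
$A{\left(1 \right)} 25144 = \frac{2 + 1}{-3 + 1} \cdot 25144 = \frac{1}{-2} \cdot 3 \cdot 25144 = \left(- \frac{1}{2}\right) 3 \cdot 25144 = \left(- \frac{3}{2}\right) 25144 = -37716$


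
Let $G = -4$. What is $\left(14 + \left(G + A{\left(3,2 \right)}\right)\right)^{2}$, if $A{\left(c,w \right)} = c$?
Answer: $169$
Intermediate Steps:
$\left(14 + \left(G + A{\left(3,2 \right)}\right)\right)^{2} = \left(14 + \left(-4 + 3\right)\right)^{2} = \left(14 - 1\right)^{2} = 13^{2} = 169$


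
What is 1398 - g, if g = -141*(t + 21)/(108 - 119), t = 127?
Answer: -5490/11 ≈ -499.09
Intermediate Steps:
g = 20868/11 (g = -141*(127 + 21)/(108 - 119) = -20868/(-11) = -20868*(-1)/11 = -141*(-148/11) = 20868/11 ≈ 1897.1)
1398 - g = 1398 - 1*20868/11 = 1398 - 20868/11 = -5490/11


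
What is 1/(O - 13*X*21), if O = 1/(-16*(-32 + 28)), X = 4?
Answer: -64/69887 ≈ -0.00091576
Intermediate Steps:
O = 1/64 (O = 1/(-16*(-4)) = 1/64 ≈ 0.015625)
1/(O - 13*X*21) = 1/(1/64 - 13*4*21) = 1/(1/64 - 52*21) = 1/(1/64 - 1092) = 1/(-69887/64) = -64/69887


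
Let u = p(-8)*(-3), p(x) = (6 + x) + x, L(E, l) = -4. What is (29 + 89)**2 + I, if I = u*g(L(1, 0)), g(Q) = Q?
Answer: 13804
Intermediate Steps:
p(x) = 6 + 2*x
u = 30 (u = (6 + 2*(-8))*(-3) = (6 - 16)*(-3) = -10*(-3) = 30)
I = -120 (I = 30*(-4) = -120)
(29 + 89)**2 + I = (29 + 89)**2 - 120 = 118**2 - 120 = 13924 - 120 = 13804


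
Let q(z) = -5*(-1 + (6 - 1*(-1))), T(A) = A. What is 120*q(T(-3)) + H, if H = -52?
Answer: -3652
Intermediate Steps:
q(z) = -30 (q(z) = -5*(-1 + (6 + 1)) = -5*(-1 + 7) = -5*6 = -30)
120*q(T(-3)) + H = 120*(-30) - 52 = -3600 - 52 = -3652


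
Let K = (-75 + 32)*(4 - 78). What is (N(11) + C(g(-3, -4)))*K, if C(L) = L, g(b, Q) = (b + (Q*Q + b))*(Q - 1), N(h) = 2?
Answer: -152736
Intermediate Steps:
g(b, Q) = (-1 + Q)*(Q² + 2*b) (g(b, Q) = (b + (Q² + b))*(-1 + Q) = (b + (b + Q²))*(-1 + Q) = (Q² + 2*b)*(-1 + Q) = (-1 + Q)*(Q² + 2*b))
K = 3182 (K = -43*(-74) = 3182)
(N(11) + C(g(-3, -4)))*K = (2 + ((-4)³ - 1*(-4)² - 2*(-3) + 2*(-4)*(-3)))*3182 = (2 + (-64 - 1*16 + 6 + 24))*3182 = (2 + (-64 - 16 + 6 + 24))*3182 = (2 - 50)*3182 = -48*3182 = -152736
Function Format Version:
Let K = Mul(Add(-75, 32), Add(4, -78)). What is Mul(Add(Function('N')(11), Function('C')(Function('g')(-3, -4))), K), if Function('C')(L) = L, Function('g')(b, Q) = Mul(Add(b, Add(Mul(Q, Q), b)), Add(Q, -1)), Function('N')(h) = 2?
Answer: -152736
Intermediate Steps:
Function('g')(b, Q) = Mul(Add(-1, Q), Add(Pow(Q, 2), Mul(2, b))) (Function('g')(b, Q) = Mul(Add(b, Add(Pow(Q, 2), b)), Add(-1, Q)) = Mul(Add(b, Add(b, Pow(Q, 2))), Add(-1, Q)) = Mul(Add(Pow(Q, 2), Mul(2, b)), Add(-1, Q)) = Mul(Add(-1, Q), Add(Pow(Q, 2), Mul(2, b))))
K = 3182 (K = Mul(-43, -74) = 3182)
Mul(Add(Function('N')(11), Function('C')(Function('g')(-3, -4))), K) = Mul(Add(2, Add(Pow(-4, 3), Mul(-1, Pow(-4, 2)), Mul(-2, -3), Mul(2, -4, -3))), 3182) = Mul(Add(2, Add(-64, Mul(-1, 16), 6, 24)), 3182) = Mul(Add(2, Add(-64, -16, 6, 24)), 3182) = Mul(Add(2, -50), 3182) = Mul(-48, 3182) = -152736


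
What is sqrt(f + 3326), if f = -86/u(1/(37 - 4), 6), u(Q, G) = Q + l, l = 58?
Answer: 2*sqrt(3047938895)/1915 ≈ 57.659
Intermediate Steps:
u(Q, G) = 58 + Q (u(Q, G) = Q + 58 = 58 + Q)
f = -2838/1915 (f = -86/(58 + 1/(37 - 4)) = -86/(58 + 1/33) = -86/1915/33 = -86*33/1915 = -2838/1915 ≈ -1.4820)
sqrt(f + 3326) = sqrt(-2838/1915 + 3326) = sqrt(6366452/1915) = 2*sqrt(3047938895)/1915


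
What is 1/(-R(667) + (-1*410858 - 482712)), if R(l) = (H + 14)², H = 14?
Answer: -1/894354 ≈ -1.1181e-6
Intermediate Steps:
R(l) = 784 (R(l) = (14 + 14)² = 28² = 784)
1/(-R(667) + (-1*410858 - 482712)) = 1/(-1*784 + (-1*410858 - 482712)) = 1/(-784 + (-410858 - 482712)) = 1/(-784 - 893570) = 1/(-894354) = -1/894354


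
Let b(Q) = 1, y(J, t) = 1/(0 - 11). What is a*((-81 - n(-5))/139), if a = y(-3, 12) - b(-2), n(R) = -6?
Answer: 900/1529 ≈ 0.58862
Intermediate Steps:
y(J, t) = -1/11 (y(J, t) = 1/(-11) = -1/11)
a = -12/11 (a = -1/11 - 1*1 = -1/11 - 1 = -12/11 ≈ -1.0909)
a*((-81 - n(-5))/139) = -12*(-81 - 1*(-6))/(11*139) = -12*(-81 + 6)/(11*139) = -(-900)/(11*139) = -12/11*(-75/139) = 900/1529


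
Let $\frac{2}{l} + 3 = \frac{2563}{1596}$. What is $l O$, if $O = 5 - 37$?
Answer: $\frac{102144}{2225} \approx 45.907$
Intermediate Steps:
$O = -32$ ($O = 5 - 37 = -32$)
$l = - \frac{3192}{2225}$ ($l = \frac{2}{-3 + \frac{2563}{1596}} = \frac{2}{- \frac{2225}{1596}} = 2 \left(- \frac{1596}{2225}\right) = - \frac{3192}{2225} \approx -1.4346$)
$l O = \left(- \frac{3192}{2225}\right) \left(-32\right) = \frac{102144}{2225}$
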